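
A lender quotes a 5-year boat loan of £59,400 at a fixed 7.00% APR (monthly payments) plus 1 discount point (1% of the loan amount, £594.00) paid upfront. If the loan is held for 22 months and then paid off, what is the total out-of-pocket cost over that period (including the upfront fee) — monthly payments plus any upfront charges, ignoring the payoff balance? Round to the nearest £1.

£26,470

Monthly rate = 7%/12 = 0.0058333; payment = 59,400 × 0.0058333 / (1 − (1+0.0058333)^−60) = £1,176.19.
Total outlay = 22 × £1,176.19 + £594.00 = £26,470.18.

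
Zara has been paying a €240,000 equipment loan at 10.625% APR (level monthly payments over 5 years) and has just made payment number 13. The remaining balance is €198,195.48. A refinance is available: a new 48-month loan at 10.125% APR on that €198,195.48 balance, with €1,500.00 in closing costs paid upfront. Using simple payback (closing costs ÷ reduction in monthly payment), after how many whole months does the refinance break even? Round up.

12 months

Current payment = 240,000 × 10.625%/12 / (1 − (1+0.0088542)^−60) = €5,173.41.
Refinanced payment = 198,195.48 × 0.0084375 / (1 − (1+0.0084375)^−48) = €5,038.66.
Monthly savings = €5,173.41 − €5,038.66 = €134.75.
Break-even = €1,500.00 / €134.75 = 11.13 → 12 months.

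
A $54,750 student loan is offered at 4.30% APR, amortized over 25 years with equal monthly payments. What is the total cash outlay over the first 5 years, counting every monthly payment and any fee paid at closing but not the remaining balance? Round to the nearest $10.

Monthly rate = 4.3%/12 = 0.0035833; payment = 54,750 × 0.0035833 / (1 − (1+0.0035833)^−300) = $298.14.
Total outlay = 60 × $298.14 = $17,888.40.

$17,890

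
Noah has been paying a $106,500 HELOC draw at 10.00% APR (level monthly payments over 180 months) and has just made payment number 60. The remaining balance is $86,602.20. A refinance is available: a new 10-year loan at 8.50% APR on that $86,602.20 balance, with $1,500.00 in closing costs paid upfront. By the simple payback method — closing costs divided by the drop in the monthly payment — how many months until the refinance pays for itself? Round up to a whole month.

22 months

Current payment = 106,500 × 10%/12 / (1 − (1+0.0083333)^−180) = $1,144.45.
Refinanced payment = 86,602.20 × 0.0070833 / (1 − (1+0.0070833)^−120) = $1,073.74.
Monthly savings = $1,144.45 − $1,073.74 = $70.71.
Break-even = $1,500.00 / $70.71 = 21.21 → 22 months.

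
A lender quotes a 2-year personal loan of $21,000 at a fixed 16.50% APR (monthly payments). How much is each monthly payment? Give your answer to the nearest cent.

Monthly rate = 16.5%/12 = 0.0137500; payment = 21,000 × 0.0137500 / (1 − (1+0.0137500)^−24) = $1,033.25.

$1,033.25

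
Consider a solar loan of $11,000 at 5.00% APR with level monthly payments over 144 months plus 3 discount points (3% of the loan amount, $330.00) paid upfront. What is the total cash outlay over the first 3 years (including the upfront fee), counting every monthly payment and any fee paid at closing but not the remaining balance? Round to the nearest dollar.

$3,993

At 5.00% the monthly rate is 0.0041667, so the payment is 11,000 × 0.0041667 / (1 − 1.0041667^−144) = $101.74.
Total outlay = 36 × $101.74 + $330.00 = $3,992.64.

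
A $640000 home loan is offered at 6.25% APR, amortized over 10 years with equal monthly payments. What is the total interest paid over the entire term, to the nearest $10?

At 6.25% the monthly rate is 0.0052083, so the payment is 640,000 × 0.0052083 / (1 − 1.0052083^−120) = $7,185.93.
Total paid = 120 × $7,185.93 = $862,311.60; interest = $862,311.60 − $640,000 = $222,311.60.

$222,310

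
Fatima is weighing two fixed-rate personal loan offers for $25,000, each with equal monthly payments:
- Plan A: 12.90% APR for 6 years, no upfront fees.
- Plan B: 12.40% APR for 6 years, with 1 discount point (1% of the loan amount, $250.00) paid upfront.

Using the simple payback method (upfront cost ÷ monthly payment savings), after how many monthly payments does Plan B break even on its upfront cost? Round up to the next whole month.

Plan A: monthly rate = 12.9%/12 = 0.0107500; payment = 25,000 × 0.0107500 / (1 − (1+0.0107500)^−72) = $500.53.
Plan B: monthly rate = 12.4%/12 = 0.0103333; payment = 25,000 × 0.0103333 / (1 − (1+0.0103333)^−72) = $493.97.
Monthly savings = $500.53 − $493.97 = $6.56.
Break-even = $250.00 / $6.56 = 38.11 → 39 months.

39 months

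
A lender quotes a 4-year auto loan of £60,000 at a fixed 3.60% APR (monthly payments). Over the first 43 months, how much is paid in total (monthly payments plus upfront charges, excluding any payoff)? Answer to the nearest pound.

At 3.60% the monthly rate is 0.0030000, so the payment is 60,000 × 0.0030000 / (1 − 1.0030000^−48) = £1,344.03.
Total outlay = 43 × £1,344.03 = £57,793.29.

£57,793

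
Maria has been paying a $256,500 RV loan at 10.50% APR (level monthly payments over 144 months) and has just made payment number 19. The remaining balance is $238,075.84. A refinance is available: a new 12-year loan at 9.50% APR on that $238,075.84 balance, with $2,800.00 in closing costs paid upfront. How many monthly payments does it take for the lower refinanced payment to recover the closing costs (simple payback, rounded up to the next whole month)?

Current payment = 256,500 × 10.5%/12 / (1 − (1+0.0087500)^−144) = $3,139.92.
Refinanced payment = 238,075.84 × 0.0079167 / (1 − (1+0.0079167)^−144) = $2,776.85.
Monthly savings = $3,139.92 − $2,776.85 = $363.07.
Break-even = $2,800.00 / $363.07 = 7.71 → 8 months.

8 months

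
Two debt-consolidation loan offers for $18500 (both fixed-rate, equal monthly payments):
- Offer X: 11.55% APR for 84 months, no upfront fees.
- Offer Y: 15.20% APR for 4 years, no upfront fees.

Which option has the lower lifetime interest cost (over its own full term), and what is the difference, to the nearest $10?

Offer X: monthly rate = 11.55%/12 = 0.0096250; payment = 18,500 × 0.0096250 / (1 − (1+0.0096250)^−84) = $322.14.
Total interest on Offer X = 84 × $322.14 − $18,500 = $8,559.76.
Offer Y: monthly rate = 15.2%/12 = 0.0126667; payment = 18,500 × 0.0126667 / (1 − (1+0.0126667)^−48) = $516.75.
Total interest on Offer Y = 48 × $516.75 − $18,500 = $6,304.00.
Offer Y is lower by $2,255.76.

Offer Y by $2,260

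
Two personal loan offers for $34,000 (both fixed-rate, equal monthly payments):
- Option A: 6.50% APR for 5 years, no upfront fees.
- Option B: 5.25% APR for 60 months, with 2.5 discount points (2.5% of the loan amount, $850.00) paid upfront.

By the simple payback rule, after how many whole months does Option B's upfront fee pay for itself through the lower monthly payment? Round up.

Option A: monthly rate = 6.5%/12 = 0.0054167; payment = 34,000 × 0.0054167 / (1 − (1+0.0054167)^−60) = $665.25.
Option B: at 5.25% the monthly rate is 0.0043750, so the payment is 34,000 × 0.0043750 / (1 − 1.0043750^−60) = $645.52.
Monthly savings = $665.25 − $645.52 = $19.73.
Break-even = $850.00 / $19.73 = 43.08 → 44 months.

44 months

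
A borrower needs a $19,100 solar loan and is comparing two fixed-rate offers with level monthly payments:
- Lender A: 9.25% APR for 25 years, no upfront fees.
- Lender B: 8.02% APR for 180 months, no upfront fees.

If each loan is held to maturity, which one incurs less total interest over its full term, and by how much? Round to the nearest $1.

Lender B by $16,176

Lender A: at 9.25% the monthly rate is 0.0077083, so the payment is 19,100 × 0.0077083 / (1 − 1.0077083^−300) = $163.57.
Total interest on Lender A = 300 × $163.57 − $19,100 = $29,971.00.
Lender B: at 8.02% the monthly rate is 0.0066833, so the payment is 19,100 × 0.0066833 / (1 − 1.0066833^−180) = $182.75.
Total interest on Lender B = 180 × $182.75 − $19,100 = $13,795.00.
Lender B is lower by $16,176.00.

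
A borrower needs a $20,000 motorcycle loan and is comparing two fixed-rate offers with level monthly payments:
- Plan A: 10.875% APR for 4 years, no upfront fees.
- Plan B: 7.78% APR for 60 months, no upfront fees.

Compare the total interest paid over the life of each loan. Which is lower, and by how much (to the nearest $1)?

Plan A: at 10.875% the monthly rate is 0.0090625, so the payment is 20,000 × 0.0090625 / (1 − 1.0090625^−48) = $515.70.
Total interest on Plan A = 48 × $515.70 − $20,000 = $4,753.60.
Plan B: monthly rate = 7.78%/12 = 0.0064833; payment = 20,000 × 0.0064833 / (1 − (1+0.0064833)^−60) = $403.43.
Total interest on Plan B = 60 × $403.43 − $20,000 = $4,205.80.
Plan B is lower by $547.80.

Plan B by $548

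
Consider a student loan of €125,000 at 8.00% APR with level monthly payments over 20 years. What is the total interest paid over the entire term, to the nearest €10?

€125,930

At 8.00% the monthly rate is 0.0066667, so the payment is 125,000 × 0.0066667 / (1 − 1.0066667^−240) = €1,045.55.
Total paid = 240 × €1,045.55 = €250,932.00; interest = €250,932.00 − €125,000 = €125,932.00.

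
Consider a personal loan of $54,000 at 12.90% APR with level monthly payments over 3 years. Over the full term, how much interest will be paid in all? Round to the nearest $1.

$11,407

Monthly rate = 12.9%/12 = 0.0107500; payment = 54,000 × 0.0107500 / (1 − (1+0.0107500)^−36) = $1,816.87.
Total paid = 36 × $1,816.87 = $65,407.32; interest = $65,407.32 − $54,000 = $11,407.32.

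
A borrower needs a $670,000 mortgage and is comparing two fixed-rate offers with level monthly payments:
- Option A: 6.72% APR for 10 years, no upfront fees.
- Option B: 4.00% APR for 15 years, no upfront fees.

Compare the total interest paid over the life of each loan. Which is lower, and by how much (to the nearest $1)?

Option A: monthly rate = 6.72%/12 = 0.0056000; payment = 670,000 × 0.0056000 / (1 − (1+0.0056000)^−120) = $7,682.93.
Total interest on Option A = 120 × $7,682.93 − $670,000 = $251,951.60.
Option B: monthly rate = 4%/12 = 0.0033333; payment = 670,000 × 0.0033333 / (1 − (1+0.0033333)^−180) = $4,955.91.
Total interest on Option B = 180 × $4,955.91 − $670,000 = $222,063.80.
Option B is lower by $29,887.80.

Option B by $29,888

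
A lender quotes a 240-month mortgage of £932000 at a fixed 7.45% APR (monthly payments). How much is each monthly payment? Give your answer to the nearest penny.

£7,479.66

At 7.45% the monthly rate is 0.0062083, so the payment is 932,000 × 0.0062083 / (1 − 1.0062083^−240) = £7,479.66.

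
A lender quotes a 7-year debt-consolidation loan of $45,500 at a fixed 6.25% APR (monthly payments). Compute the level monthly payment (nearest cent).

$670.16

Monthly rate = 6.25%/12 = 0.0052083; payment = 45,500 × 0.0052083 / (1 − (1+0.0052083)^−84) = $670.16.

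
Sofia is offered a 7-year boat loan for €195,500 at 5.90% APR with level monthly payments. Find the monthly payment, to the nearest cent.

At 5.90% the monthly rate is 0.0049167, so the payment is 195,500 × 0.0049167 / (1 − 1.0049167^−84) = €2,846.61.

€2,846.61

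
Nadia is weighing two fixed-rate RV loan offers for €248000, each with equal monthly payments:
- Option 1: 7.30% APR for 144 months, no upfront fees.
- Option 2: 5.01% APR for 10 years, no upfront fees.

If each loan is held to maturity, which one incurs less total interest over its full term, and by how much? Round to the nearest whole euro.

Option 1: monthly rate = 7.3%/12 = 0.0060833; payment = 248,000 × 0.0060833 / (1 − (1+0.0060833)^−144) = €2,590.22.
Total interest on Option 1 = 144 × €2,590.22 − €248,000 = €124,991.68.
Option 2: at 5.01% the monthly rate is 0.0041750, so the payment is 248,000 × 0.0041750 / (1 − 1.0041750^−120) = €2,631.64.
Total interest on Option 2 = 120 × €2,631.64 − €248,000 = €67,796.80.
Option 2 is lower by €57,194.88.

Option 2 by €57,195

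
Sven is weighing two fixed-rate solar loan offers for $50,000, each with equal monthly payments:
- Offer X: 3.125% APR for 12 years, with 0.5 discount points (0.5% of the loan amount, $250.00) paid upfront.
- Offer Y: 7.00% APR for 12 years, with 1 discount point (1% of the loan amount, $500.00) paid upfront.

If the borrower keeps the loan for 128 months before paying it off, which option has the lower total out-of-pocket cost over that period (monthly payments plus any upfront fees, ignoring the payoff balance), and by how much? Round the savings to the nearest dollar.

Offer X: at 3.125% the monthly rate is 0.0026042, so the payment is 50,000 × 0.0026042 / (1 − 1.0026042^−144) = $416.83.
Offer Y: monthly rate = 7%/12 = 0.0058333; payment = 50,000 × 0.0058333 / (1 − (1+0.0058333)^−144) = $514.19.
Over 128 months: Offer X costs 128 × $416.83 + $250.00 = $53,604.24; Offer Y costs 128 × $514.19 + $500.00 = $66,316.32.
Offer X is cheaper by $66,316.32 − $53,604.24 = $12,712.08.

Offer X by $12,712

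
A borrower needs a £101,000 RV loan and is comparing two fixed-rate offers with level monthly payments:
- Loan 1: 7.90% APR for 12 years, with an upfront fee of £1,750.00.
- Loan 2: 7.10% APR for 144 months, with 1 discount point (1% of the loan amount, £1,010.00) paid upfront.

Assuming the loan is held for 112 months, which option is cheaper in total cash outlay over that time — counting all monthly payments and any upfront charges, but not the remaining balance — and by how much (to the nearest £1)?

Loan 1: monthly rate = 7.9%/12 = 0.0065833; payment = 101,000 × 0.0065833 / (1 − (1+0.0065833)^−144) = £1,087.75.
Loan 2: monthly rate = 7.1%/12 = 0.0059167; payment = 101,000 × 0.0059167 / (1 − (1+0.0059167)^−144) = £1,044.06.
Over 112 months: Loan 1 costs 112 × £1,087.75 + £1,750.00 = £123,578.00; Loan 2 costs 112 × £1,044.06 + £1,010.00 = £117,944.72.
Loan 2 is cheaper by £123,578.00 − £117,944.72 = £5,633.28.

Loan 2 by £5,633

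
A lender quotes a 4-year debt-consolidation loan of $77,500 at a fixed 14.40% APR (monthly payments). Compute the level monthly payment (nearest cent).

$2,133.39

At 14.40% the monthly rate is 0.0120000, so the payment is 77,500 × 0.0120000 / (1 − 1.0120000^−48) = $2,133.39.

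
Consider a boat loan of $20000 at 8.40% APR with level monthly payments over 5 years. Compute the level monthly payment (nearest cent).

At 8.40% the monthly rate is 0.0070000, so the payment is 20,000 × 0.0070000 / (1 − 1.0070000^−60) = $409.37.

$409.37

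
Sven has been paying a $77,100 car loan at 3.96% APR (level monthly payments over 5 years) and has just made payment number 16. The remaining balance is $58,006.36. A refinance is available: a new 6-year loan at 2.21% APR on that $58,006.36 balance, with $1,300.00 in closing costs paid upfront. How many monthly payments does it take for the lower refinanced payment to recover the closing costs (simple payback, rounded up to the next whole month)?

3 months

Current payment = 77,100 × 3.96%/12 / (1 − (1+0.0033000)^−60) = $1,418.52.
Refinanced payment = 58,006.36 × 0.0018417 / (1 − (1+0.0018417)^−72) = $860.98.
Monthly savings = $1,418.52 − $860.98 = $557.54.
Break-even = $1,300.00 / $557.54 = 2.33 → 3 months.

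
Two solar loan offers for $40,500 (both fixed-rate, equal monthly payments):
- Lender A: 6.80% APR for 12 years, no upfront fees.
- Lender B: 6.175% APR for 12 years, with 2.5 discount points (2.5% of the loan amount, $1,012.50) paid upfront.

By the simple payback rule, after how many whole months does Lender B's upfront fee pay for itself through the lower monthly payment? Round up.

Lender A: at 6.80% the monthly rate is 0.0056667, so the payment is 40,500 × 0.0056667 / (1 − 1.0056667^−144) = $412.19.
Lender B: monthly rate = 6.175%/12 = 0.0051458; payment = 40,500 × 0.0051458 / (1 − (1+0.0051458)^−144) = $398.90.
Monthly savings = $412.19 − $398.90 = $13.29.
Break-even = $1,012.50 / $13.29 = 76.19 → 77 months.

77 months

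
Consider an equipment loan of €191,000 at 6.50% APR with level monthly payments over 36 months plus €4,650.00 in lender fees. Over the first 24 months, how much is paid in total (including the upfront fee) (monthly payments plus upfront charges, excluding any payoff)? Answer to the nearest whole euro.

€145,145

Monthly rate = 6.5%/12 = 0.0054167; payment = 191,000 × 0.0054167 / (1 − (1+0.0054167)^−36) = €5,853.96.
Total outlay = 24 × €5,853.96 + €4,650.00 = €145,145.04.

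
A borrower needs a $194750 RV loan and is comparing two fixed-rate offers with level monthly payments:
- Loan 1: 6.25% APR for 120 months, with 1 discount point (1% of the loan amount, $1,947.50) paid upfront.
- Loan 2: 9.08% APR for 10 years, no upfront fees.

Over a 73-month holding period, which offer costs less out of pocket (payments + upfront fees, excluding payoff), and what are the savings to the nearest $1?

Loan 1 by $19,135

Loan 1: at 6.25% the monthly rate is 0.0052083, so the payment is 194,750 × 0.0052083 / (1 − 1.0052083^−120) = $2,186.65.
Loan 2: at 9.08% the monthly rate is 0.0075667, so the payment is 194,750 × 0.0075667 / (1 − 1.0075667^−120) = $2,475.45.
Over 73 months: Loan 1 costs 73 × $2,186.65 + $1,947.50 = $161,572.95; Loan 2 costs 73 × $2,475.45 = $180,707.85.
Loan 1 is cheaper by $180,707.85 − $161,572.95 = $19,134.90.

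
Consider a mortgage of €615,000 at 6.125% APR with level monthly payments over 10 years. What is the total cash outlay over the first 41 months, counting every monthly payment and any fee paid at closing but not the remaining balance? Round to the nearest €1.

€281,524

At 6.125% the monthly rate is 0.0051042, so the payment is 615,000 × 0.0051042 / (1 − 1.0051042^−120) = €6,866.43.
Total outlay = 41 × €6,866.43 = €281,523.63.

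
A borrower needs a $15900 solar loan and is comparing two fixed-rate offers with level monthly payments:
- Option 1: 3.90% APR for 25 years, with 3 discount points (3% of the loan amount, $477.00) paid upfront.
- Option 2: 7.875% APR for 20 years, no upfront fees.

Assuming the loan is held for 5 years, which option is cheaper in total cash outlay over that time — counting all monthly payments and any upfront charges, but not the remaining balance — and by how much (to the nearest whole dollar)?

Option 1: at 3.90% the monthly rate is 0.0032500, so the payment is 15,900 × 0.0032500 / (1 − 1.0032500^−300) = $83.05.
Option 2: monthly rate = 7.875%/12 = 0.0065625; payment = 15,900 × 0.0065625 / (1 − (1+0.0065625)^−240) = $131.76.
Over 60 months: Option 1 costs 60 × $83.05 + $477.00 = $5,460.00; Option 2 costs 60 × $131.76 = $7,905.60.
Option 1 is cheaper by $7,905.60 − $5,460.00 = $2,445.60.

Option 1 by $2,446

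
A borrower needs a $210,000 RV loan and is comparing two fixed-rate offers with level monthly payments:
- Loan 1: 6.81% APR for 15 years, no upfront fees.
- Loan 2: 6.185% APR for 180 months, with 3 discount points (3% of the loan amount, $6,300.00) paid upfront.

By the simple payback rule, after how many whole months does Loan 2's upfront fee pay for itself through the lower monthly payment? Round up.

88 months

Loan 1: monthly rate = 6.81%/12 = 0.0056750; payment = 210,000 × 0.0056750 / (1 − (1+0.0056750)^−180) = $1,865.30.
Loan 2: monthly rate = 6.185%/12 = 0.0051542; payment = 210,000 × 0.0051542 / (1 − (1+0.0051542)^−180) = $1,793.16.
Monthly savings = $1,865.30 − $1,793.16 = $72.14.
Break-even = $6,300.00 / $72.14 = 87.33 → 88 months.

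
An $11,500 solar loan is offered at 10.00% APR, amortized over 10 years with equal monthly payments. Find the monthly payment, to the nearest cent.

At 10.00% the monthly rate is 0.0083333, so the payment is 11,500 × 0.0083333 / (1 − 1.0083333^−120) = $151.97.

$151.97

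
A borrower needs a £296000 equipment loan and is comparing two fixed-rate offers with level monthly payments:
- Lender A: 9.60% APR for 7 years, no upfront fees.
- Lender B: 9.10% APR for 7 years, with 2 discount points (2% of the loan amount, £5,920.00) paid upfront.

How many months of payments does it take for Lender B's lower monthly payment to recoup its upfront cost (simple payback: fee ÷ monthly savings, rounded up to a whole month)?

Lender A: at 9.60% the monthly rate is 0.0080000, so the payment is 296,000 × 0.0080000 / (1 − 1.0080000^−84) = £4,852.99.
Lender B: monthly rate = 9.1%/12 = 0.0075833; payment = 296,000 × 0.0075833 / (1 − (1+0.0075833)^−84) = £4,777.40.
Monthly savings = £4,852.99 − £4,777.40 = £75.59.
Break-even = £5,920.00 / £75.59 = 78.32 → 79 months.

79 months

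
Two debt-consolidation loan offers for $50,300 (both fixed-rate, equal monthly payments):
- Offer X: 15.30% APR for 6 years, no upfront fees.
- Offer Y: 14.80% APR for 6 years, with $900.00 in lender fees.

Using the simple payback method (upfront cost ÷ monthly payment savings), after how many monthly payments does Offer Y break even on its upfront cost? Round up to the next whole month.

66 months

Offer X: at 15.30% the monthly rate is 0.0127500, so the payment is 50,300 × 0.0127500 / (1 − 1.0127500^−72) = $1,071.81.
Offer Y: at 14.80% the monthly rate is 0.0123333, so the payment is 50,300 × 0.0123333 / (1 − 1.0123333^−72) = $1,058.14.
Monthly savings = $1,071.81 − $1,058.14 = $13.67.
Break-even = $900.00 / $13.67 = 65.84 → 66 months.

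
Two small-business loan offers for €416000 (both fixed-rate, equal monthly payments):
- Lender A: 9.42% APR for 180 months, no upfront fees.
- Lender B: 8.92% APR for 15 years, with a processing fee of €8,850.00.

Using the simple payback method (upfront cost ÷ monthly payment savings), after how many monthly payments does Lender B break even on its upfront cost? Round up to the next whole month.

72 months

Lender A: at 9.42% the monthly rate is 0.0078500, so the payment is 416,000 × 0.0078500 / (1 − 1.0078500^−180) = €4,323.92.
Lender B: at 8.92% the monthly rate is 0.0074333, so the payment is 416,000 × 0.0074333 / (1 − 1.0074333^−180) = €4,199.57.
Monthly savings = €4,323.92 − €4,199.57 = €124.35.
Break-even = €8,850.00 / €124.35 = 71.17 → 72 months.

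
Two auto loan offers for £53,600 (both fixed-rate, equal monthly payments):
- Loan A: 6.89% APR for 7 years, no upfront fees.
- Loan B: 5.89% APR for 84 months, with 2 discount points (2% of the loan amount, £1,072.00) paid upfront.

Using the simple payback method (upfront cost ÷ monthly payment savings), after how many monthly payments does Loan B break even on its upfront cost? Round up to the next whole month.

Loan A: at 6.89% the monthly rate is 0.0057417, so the payment is 53,600 × 0.0057417 / (1 − 1.0057417^−84) = £806.09.
Loan B: at 5.89% the monthly rate is 0.0049083, so the payment is 53,600 × 0.0049083 / (1 − 1.0049083^−84) = £780.20.
Monthly savings = £806.09 − £780.20 = £25.89.
Break-even = £1,072.00 / £25.89 = 41.41 → 42 months.

42 months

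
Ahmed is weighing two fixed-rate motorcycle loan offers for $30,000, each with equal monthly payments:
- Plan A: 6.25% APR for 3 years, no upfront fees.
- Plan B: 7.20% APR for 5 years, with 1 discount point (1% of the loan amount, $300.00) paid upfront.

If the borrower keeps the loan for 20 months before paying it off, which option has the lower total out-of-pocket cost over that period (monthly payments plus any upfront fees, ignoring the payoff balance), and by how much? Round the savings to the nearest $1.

Plan A: monthly rate = 6.25%/12 = 0.0052083; payment = 30,000 × 0.0052083 / (1 − (1+0.0052083)^−36) = $916.06.
Plan B: monthly rate = 7.2%/12 = 0.0060000; payment = 30,000 × 0.0060000 / (1 − (1+0.0060000)^−60) = $596.87.
Over 20 months: Plan A costs 20 × $916.06 = $18,321.20; Plan B costs 20 × $596.87 + $300.00 = $12,237.40.
Plan B is cheaper by $18,321.20 − $12,237.40 = $6,083.80.

Plan B by $6,084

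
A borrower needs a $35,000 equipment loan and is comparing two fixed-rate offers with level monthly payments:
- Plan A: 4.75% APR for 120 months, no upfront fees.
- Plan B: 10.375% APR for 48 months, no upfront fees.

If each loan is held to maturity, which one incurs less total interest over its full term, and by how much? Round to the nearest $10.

Plan A: monthly rate = 4.75%/12 = 0.0039583; payment = 35,000 × 0.0039583 / (1 − (1+0.0039583)^−120) = $366.97.
Total interest on Plan A = 120 × $366.97 − $35,000 = $9,036.40.
Plan B: monthly rate = 10.375%/12 = 0.0086458; payment = 35,000 × 0.0086458 / (1 − (1+0.0086458)^−48) = $894.01.
Total interest on Plan B = 48 × $894.01 − $35,000 = $7,912.48.
Plan B is lower by $1,123.92.

Plan B by $1,120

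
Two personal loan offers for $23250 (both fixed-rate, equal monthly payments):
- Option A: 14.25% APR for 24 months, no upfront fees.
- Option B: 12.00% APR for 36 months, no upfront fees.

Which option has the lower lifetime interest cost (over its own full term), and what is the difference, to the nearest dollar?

Option A by $943

Option A: monthly rate = 14.25%/12 = 0.0118750; payment = 23,250 × 0.0118750 / (1 − (1+0.0118750)^−24) = $1,119.05.
Total interest on Option A = 24 × $1,119.05 − $23,250 = $3,607.20.
Option B: at 12.00% the monthly rate is 0.0100000, so the payment is 23,250 × 0.0100000 / (1 − 1.0100000^−36) = $772.23.
Total interest on Option B = 36 × $772.23 − $23,250 = $4,550.28.
Option A is lower by $943.08.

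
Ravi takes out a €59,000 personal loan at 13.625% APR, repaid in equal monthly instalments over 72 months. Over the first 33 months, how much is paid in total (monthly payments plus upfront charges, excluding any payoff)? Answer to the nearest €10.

€39,730

At 13.625% the monthly rate is 0.0113542, so the payment is 59,000 × 0.0113542 / (1 − 1.0113542^−72) = €1,203.92.
Total outlay = 33 × €1,203.92 = €39,729.36.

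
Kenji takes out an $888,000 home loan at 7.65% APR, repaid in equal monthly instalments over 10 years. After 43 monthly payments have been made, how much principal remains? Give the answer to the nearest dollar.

With monthly rate i = 7.65%/12 = 0.0063750, the balance after k of n payments is P · [(1+i)^n − (1+i)^k] / [(1+i)^n − 1].
(1+0.0063750)^120 = 2.14378268 and (1+0.0063750)^43 = 1.31423523, so the balance is 888,000 × (2.14378268 − 1.31423523) / (2.14378268 − 1) = $644,036.80.

$644,037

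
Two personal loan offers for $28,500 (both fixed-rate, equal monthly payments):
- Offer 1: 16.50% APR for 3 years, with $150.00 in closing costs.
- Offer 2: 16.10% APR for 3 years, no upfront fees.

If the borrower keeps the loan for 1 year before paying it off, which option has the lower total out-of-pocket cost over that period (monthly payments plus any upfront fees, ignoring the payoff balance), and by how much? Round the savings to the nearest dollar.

Offer 2 by $218

Offer 1: at 16.50% the monthly rate is 0.0137500, so the payment is 28,500 × 0.0137500 / (1 − 1.0137500^−36) = $1,009.02.
Offer 2: monthly rate = 16.1%/12 = 0.0134167; payment = 28,500 × 0.0134167 / (1 − (1+0.0134167)^−36) = $1,003.38.
Over 12 months: Offer 1 costs 12 × $1,009.02 + $150.00 = $12,258.24; Offer 2 costs 12 × $1,003.38 = $12,040.56.
Offer 2 is cheaper by $12,258.24 − $12,040.56 = $217.68.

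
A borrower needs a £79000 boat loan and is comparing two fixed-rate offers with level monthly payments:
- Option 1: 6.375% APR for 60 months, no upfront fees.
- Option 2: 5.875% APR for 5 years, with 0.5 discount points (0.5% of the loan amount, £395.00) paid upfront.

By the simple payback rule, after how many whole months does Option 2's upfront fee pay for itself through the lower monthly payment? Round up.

Option 1: monthly rate = 6.375%/12 = 0.0053125; payment = 79,000 × 0.0053125 / (1 − (1+0.0053125)^−60) = £1,541.10.
Option 2: monthly rate = 5.875%/12 = 0.0048958; payment = 79,000 × 0.0048958 / (1 − (1+0.0048958)^−60) = £1,522.70.
Monthly savings = £1,541.10 − £1,522.70 = £18.40.
Break-even = £395.00 / £18.40 = 21.47 → 22 months.

22 months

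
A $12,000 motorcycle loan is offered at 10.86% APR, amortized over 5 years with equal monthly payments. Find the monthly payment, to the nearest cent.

Monthly rate = 10.86%/12 = 0.0090500; payment = 12,000 × 0.0090500 / (1 − (1+0.0090500)^−60) = $260.07.

$260.07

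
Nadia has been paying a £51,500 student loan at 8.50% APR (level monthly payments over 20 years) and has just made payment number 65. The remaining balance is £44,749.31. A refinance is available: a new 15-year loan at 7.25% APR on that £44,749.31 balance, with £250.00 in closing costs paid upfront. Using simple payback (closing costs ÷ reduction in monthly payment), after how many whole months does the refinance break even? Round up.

Current payment = 51,500 × 8.5%/12 / (1 − (1+0.0070833)^−240) = £446.93.
Refinanced payment = 44,749.31 × 0.0060417 / (1 − (1+0.0060417)^−180) = £408.50.
Monthly savings = £446.93 − £408.50 = £38.43.
Break-even = £250.00 / £38.43 = 6.51 → 7 months.

7 months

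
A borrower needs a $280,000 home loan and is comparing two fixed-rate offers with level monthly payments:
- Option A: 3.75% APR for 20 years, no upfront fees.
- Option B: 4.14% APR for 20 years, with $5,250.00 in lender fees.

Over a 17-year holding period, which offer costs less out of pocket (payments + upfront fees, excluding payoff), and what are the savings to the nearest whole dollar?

Option A: monthly rate = 3.75%/12 = 0.0031250; payment = 280,000 × 0.0031250 / (1 − (1+0.0031250)^−240) = $1,660.09.
Option B: at 4.14% the monthly rate is 0.0034500, so the payment is 280,000 × 0.0034500 / (1 − 1.0034500^−240) = $1,717.47.
Over 204 months: Option A costs 204 × $1,660.09 = $338,658.36; Option B costs 204 × $1,717.47 + $5,250.00 = $355,613.88.
Option A is cheaper by $355,613.88 − $338,658.36 = $16,955.52.

Option A by $16,956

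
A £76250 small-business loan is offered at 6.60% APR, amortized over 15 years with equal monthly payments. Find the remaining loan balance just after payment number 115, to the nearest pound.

With monthly rate i = 6.6%/12 = 0.0055000, the balance after k of n payments is P · [(1+i)^n − (1+i)^k] / [(1+i)^n − 1].
(1+0.0055000)^180 = 2.68394423 and (1+0.0055000)^115 = 1.87905121, so the balance is 76,250 × (2.68394423 − 1.87905121) / (2.68394423 − 1) = £36,446.04.

£36,446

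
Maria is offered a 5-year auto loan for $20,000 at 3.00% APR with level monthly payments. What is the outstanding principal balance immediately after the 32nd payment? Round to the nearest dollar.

With monthly rate i = 3%/12 = 0.0025000, the balance after k of n payments is P · [(1+i)^n − (1+i)^k] / [(1+i)^n − 1].
(1+0.0025000)^60 = 1.16161678 and (1+0.0025000)^32 = 1.08317892, so the balance is 20,000 × (1.16161678 − 1.08317892) / (1.16161678 − 1) = $9,706.65.

$9,707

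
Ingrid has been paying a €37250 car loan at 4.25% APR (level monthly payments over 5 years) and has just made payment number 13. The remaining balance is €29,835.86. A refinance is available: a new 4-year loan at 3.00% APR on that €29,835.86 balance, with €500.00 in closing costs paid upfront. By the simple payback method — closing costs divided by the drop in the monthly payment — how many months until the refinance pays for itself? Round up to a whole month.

Current payment = 37,250 × 4.25%/12 / (1 − (1+0.0035417)^−60) = €690.23.
Refinanced payment = 29,835.86 × 0.0025000 / (1 − (1+0.0025000)^−48) = €660.40.
Monthly savings = €690.23 − €660.40 = €29.83.
Break-even = €500.00 / €29.83 = 16.76 → 17 months.

17 months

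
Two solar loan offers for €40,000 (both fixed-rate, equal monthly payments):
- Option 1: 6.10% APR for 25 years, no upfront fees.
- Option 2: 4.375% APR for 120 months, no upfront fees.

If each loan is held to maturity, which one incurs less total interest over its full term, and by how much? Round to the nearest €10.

Option 1: monthly rate = 6.1%/12 = 0.0050833; payment = 40,000 × 0.0050833 / (1 − (1+0.0050833)^−300) = €260.17.
Total interest on Option 1 = 300 × €260.17 − €40,000 = €38,051.00.
Option 2: monthly rate = 4.375%/12 = 0.0036458; payment = 40,000 × 0.0036458 / (1 − (1+0.0036458)^−120) = €412.15.
Total interest on Option 2 = 120 × €412.15 − €40,000 = €9,458.00.
Option 2 is lower by €28,593.00.

Option 2 by €28,590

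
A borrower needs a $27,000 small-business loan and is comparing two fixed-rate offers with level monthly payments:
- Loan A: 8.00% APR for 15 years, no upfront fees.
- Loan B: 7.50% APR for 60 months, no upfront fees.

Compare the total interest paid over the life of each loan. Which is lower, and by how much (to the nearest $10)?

Loan A: monthly rate = 8%/12 = 0.0066667; payment = 27,000 × 0.0066667 / (1 − (1+0.0066667)^−180) = $258.03.
Total interest on Loan A = 180 × $258.03 − $27,000 = $19,445.40.
Loan B: monthly rate = 7.5%/12 = 0.0062500; payment = 27,000 × 0.0062500 / (1 − (1+0.0062500)^−60) = $541.02.
Total interest on Loan B = 60 × $541.02 − $27,000 = $5,461.20.
Loan B is lower by $13,984.20.

Loan B by $13,980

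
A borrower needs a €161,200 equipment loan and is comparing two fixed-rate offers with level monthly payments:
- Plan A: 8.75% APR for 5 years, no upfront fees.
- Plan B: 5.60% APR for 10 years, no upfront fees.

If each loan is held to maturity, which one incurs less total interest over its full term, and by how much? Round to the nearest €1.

Plan A: at 8.75% the monthly rate is 0.0072917, so the payment is 161,200 × 0.0072917 / (1 − 1.0072917^−60) = €3,326.72.
Total interest on Plan A = 60 × €3,326.72 − €161,200 = €38,403.20.
Plan B: at 5.60% the monthly rate is 0.0046667, so the payment is 161,200 × 0.0046667 / (1 − 1.0046667^−120) = €1,757.44.
Total interest on Plan B = 120 × €1,757.44 − €161,200 = €49,692.80.
Plan A is lower by €11,289.60.

Plan A by €11,290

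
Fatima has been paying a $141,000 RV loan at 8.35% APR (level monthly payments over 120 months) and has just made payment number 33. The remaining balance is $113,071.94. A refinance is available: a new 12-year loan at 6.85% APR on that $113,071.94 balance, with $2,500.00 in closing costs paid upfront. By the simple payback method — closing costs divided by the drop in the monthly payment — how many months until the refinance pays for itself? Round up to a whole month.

Current payment = 141,000 × 8.35%/12 / (1 − (1+0.0069583)^−120) = $1,736.91.
Refinanced payment = 113,071.94 × 0.0057083 / (1 − (1+0.0057083)^−144) = $1,153.79.
Monthly savings = $1,736.91 − $1,153.79 = $583.12.
Break-even = $2,500.00 / $583.12 = 4.29 → 5 months.

5 months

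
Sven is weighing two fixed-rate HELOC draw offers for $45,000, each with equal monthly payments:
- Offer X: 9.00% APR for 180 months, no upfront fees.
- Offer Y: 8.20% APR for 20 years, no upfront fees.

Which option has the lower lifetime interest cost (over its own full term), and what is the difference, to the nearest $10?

Offer X by $9,530

Offer X: monthly rate = 9%/12 = 0.0075000; payment = 45,000 × 0.0075000 / (1 − (1+0.0075000)^−180) = $456.42.
Total interest on Offer X = 180 × $456.42 − $45,000 = $37,155.60.
Offer Y: monthly rate = 8.2%/12 = 0.0068333; payment = 45,000 × 0.0068333 / (1 − (1+0.0068333)^−240) = $382.02.
Total interest on Offer Y = 240 × $382.02 − $45,000 = $46,684.80.
Offer X is lower by $9,529.20.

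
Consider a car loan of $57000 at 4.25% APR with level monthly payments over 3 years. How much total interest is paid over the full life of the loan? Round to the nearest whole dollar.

$3,812

At 4.25% the monthly rate is 0.0035417, so the payment is 57,000 × 0.0035417 / (1 − 1.0035417^−36) = $1,689.21.
Total paid = 36 × $1,689.21 = $60,811.56; interest = $60,811.56 − $57,000 = $3,811.56.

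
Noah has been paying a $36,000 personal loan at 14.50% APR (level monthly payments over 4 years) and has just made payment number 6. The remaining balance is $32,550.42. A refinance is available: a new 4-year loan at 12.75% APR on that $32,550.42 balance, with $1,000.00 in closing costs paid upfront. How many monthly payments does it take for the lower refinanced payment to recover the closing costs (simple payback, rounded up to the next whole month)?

9 months

Current payment = 36,000 × 14.5%/12 / (1 − (1+0.0120833)^−48) = $992.81.
Refinanced payment = 32,550.42 × 0.0106250 / (1 − (1+0.0106250)^−48) = $869.21.
Monthly savings = $992.81 − $869.21 = $123.60.
Break-even = $1,000.00 / $123.60 = 8.09 → 9 months.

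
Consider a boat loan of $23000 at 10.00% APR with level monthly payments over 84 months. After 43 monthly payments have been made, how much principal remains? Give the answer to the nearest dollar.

$13,215

With monthly rate i = 10%/12 = 0.0083333, the balance after k of n payments is P · [(1+i)^n − (1+i)^k] / [(1+i)^n − 1].
(1+0.0083333)^84 = 2.00792015 and (1+0.0083333)^43 = 1.42881942, so the balance is 23,000 × (2.00792015 − 1.42881942) / (2.00792015 − 1) = $13,214.65.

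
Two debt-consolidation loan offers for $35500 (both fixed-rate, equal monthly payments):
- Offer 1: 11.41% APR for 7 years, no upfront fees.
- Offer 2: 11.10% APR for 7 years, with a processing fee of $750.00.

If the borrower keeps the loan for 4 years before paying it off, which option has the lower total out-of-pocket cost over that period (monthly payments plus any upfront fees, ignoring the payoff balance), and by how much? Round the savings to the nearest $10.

Offer 1: at 11.41% the monthly rate is 0.0095083, so the payment is 35,500 × 0.0095083 / (1 − 1.0095083^−84) = $615.53.
Offer 2: monthly rate = 11.1%/12 = 0.0092500; payment = 35,500 × 0.0092500 / (1 − (1+0.0092500)^−84) = $609.71.
Over 48 months: Offer 1 costs 48 × $615.53 = $29,545.44; Offer 2 costs 48 × $609.71 + $750.00 = $30,016.08.
Offer 1 is cheaper by $30,016.08 − $29,545.44 = $470.64.

Offer 1 by $470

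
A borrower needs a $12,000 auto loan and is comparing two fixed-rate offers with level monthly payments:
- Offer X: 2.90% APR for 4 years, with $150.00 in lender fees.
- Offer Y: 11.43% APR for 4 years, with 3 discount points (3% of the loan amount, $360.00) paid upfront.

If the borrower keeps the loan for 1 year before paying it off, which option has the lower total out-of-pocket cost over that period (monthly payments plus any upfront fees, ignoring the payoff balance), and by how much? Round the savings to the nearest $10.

Offer X: at 2.90% the monthly rate is 0.0024167, so the payment is 12,000 × 0.0024167 / (1 − 1.0024167^−48) = $265.08.
Offer Y: at 11.43% the monthly rate is 0.0095250, so the payment is 12,000 × 0.0095250 / (1 − 1.0095250^−48) = $312.66.
Over 12 months: Offer X costs 12 × $265.08 + $150.00 = $3,330.96; Offer Y costs 12 × $312.66 + $360.00 = $4,111.92.
Offer X is cheaper by $4,111.92 − $3,330.96 = $780.96.

Offer X by $780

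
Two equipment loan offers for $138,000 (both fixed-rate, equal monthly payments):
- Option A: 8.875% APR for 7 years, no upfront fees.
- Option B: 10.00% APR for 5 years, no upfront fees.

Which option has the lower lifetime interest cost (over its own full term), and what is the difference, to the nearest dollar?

Option A: at 8.875% the monthly rate is 0.0073958, so the payment is 138,000 × 0.0073958 / (1 − 1.0073958^−84) = $2,211.55.
Total interest on Option A = 84 × $2,211.55 − $138,000 = $47,770.20.
Option B: at 10.00% the monthly rate is 0.0083333, so the payment is 138,000 × 0.0083333 / (1 − 1.0083333^−60) = $2,932.09.
Total interest on Option B = 60 × $2,932.09 − $138,000 = $37,925.40.
Option B is lower by $9,844.80.

Option B by $9,845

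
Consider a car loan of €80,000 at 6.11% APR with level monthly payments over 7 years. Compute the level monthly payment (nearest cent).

€1,172.91

At 6.11% the monthly rate is 0.0050917, so the payment is 80,000 × 0.0050917 / (1 − 1.0050917^−84) = €1,172.91.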